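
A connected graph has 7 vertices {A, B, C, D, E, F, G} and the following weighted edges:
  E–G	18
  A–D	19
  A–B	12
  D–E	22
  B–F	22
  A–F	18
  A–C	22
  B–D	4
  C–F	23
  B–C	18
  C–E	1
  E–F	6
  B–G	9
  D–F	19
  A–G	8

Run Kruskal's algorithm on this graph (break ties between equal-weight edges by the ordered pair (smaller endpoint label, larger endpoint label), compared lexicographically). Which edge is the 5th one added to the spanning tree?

Sort edges by weight, then run Kruskal:
C–E (1): add — endpoints in different components.
B–D (4): add — endpoints in different components.
E–F (6): add — endpoints in different components.
A–G (8): add — endpoints in different components.
B–G (9): add — endpoints in different components.
A–B (12): skip — A and B already connected.
A–F (18): add — endpoints in different components.
The 5th edge added is B–G.

B-G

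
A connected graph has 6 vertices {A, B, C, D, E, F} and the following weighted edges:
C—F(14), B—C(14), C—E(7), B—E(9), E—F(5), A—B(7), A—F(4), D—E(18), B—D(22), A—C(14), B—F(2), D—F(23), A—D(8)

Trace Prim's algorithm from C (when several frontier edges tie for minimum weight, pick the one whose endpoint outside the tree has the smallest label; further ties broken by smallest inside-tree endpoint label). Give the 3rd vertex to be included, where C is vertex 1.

F

Grow the tree from C using Prim:
Step 1: cheapest edge leaving the tree is C—E (7); add E.
Step 2: cheapest edge leaving the tree is E—F (5); add F.
Step 3: cheapest edge leaving the tree is B—F (2); add B.
Step 4: cheapest edge leaving the tree is A—F (4); add A.
Step 5: cheapest edge leaving the tree is A—D (8); add D.
Vertex order: C, E, F, B, A, D. The 3rd vertex is F.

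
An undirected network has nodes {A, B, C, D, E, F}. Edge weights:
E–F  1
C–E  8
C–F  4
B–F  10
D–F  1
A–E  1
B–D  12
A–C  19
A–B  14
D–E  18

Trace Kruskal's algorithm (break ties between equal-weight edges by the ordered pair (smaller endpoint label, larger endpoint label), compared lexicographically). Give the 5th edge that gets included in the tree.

Kruskal: consider edges lightest-first.
A–E (1): add — endpoints in different components.
D–F (1): add — endpoints in different components.
E–F (1): add — endpoints in different components.
C–F (4): add — endpoints in different components.
C–E (8): skip — C and E already connected.
B–F (10): add — endpoints in different components.
The 5th edge added is B–F.

B-F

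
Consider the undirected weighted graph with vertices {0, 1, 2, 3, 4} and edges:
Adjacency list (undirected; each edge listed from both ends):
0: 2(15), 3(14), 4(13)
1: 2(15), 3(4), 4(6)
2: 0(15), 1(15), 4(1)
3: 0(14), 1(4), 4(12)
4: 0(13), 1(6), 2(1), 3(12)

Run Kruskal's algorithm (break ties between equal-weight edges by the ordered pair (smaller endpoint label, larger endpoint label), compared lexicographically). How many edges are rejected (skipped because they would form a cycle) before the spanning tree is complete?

Kruskal: consider edges lightest-first.
2—4 (1): add — endpoints in different components.
1—3 (4): add — endpoints in different components.
1—4 (6): add — endpoints in different components.
3—4 (12): skip — 3 and 4 already connected.
0—4 (13): add — endpoints in different components.
Edges rejected before the tree was complete: 1.

1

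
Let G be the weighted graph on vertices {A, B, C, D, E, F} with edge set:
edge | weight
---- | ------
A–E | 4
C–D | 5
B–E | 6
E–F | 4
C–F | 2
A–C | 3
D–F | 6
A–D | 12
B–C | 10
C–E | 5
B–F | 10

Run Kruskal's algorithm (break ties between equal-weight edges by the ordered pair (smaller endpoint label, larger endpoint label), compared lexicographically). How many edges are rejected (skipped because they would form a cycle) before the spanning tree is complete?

Kruskal: consider edges lightest-first.
C–F (2): add — endpoints in different components.
A–C (3): add — endpoints in different components.
A–E (4): add — endpoints in different components.
E–F (4): skip — E and F already connected.
C–D (5): add — endpoints in different components.
C–E (5): skip — C and E already connected.
B–E (6): add — endpoints in different components.
Edges rejected before the tree was complete: 2.

2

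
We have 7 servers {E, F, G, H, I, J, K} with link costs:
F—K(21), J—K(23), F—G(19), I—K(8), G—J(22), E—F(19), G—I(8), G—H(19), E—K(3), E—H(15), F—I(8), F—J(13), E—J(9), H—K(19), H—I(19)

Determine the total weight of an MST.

Grow the tree from H using Prim:
Step 1: cheapest edge leaving the tree is E—H (15); add E.
Step 2: cheapest edge leaving the tree is E—K (3); add K.
Step 3: cheapest edge leaving the tree is I—K (8); add I.
Step 4: cheapest edge leaving the tree is F—I (8); add F.
Step 5: cheapest edge leaving the tree is G—I (8); add G.
Step 6: cheapest edge leaving the tree is E—J (9); add J.
MST edges: E—H, E—K, I—K, F—I, G—I, E—J; total weight 15+3+8+8+8+9 = 51.

51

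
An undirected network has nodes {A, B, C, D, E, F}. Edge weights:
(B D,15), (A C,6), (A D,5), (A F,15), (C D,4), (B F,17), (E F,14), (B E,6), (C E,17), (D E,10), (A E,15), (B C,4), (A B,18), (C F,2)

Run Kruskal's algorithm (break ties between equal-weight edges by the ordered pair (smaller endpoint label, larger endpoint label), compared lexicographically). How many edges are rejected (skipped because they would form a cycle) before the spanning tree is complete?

1

Kruskal: consider edges lightest-first.
C F (2): add. Components now {A} {B} {C,F} {D} {E}
B C (4): add. Components now {A} {B,C,F} {D} {E}
C D (4): add. Components now {A} {B,C,D,F} {E}
A D (5): add. Components now {A,B,C,D,F} {E}
A C (6): skip — A and C already connected.
B E (6): add. Components now {A,B,C,D,E,F}
Edges rejected before the tree was complete: 1.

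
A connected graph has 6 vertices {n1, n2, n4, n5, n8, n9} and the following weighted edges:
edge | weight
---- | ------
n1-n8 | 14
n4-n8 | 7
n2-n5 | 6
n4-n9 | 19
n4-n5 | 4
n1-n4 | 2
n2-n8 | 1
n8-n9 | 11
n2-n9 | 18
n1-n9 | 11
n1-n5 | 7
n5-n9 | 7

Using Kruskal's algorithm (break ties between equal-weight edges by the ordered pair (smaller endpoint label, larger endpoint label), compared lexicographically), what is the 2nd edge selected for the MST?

n1-n4

Kruskal's algorithm — process edges by increasing weight (ties by edge label):
n2-n8 (1): add. Components now {n2,n8} {n1} {n9} {n5} {n4}
n1-n4 (2): add. Components now {n2,n8} {n1,n4} {n9} {n5}
n4-n5 (4): add. Components now {n2,n8} {n1,n4,n5} {n9}
n2-n5 (6): add. Components now {n1,n2,n4,n5,n8} {n9}
n1-n5 (7): skip — n1 and n5 already connected.
n4-n8 (7): skip — n8 and n4 already connected.
n5-n9 (7): add. Components now {n1,n2,n4,n5,n8,n9}
The 2nd edge added is n1-n4.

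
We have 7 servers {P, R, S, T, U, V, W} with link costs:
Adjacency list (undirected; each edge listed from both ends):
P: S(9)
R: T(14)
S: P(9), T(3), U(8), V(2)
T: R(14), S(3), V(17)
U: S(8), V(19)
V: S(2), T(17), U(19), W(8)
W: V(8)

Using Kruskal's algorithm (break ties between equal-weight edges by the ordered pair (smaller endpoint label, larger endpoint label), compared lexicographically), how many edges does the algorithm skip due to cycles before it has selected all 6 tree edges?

Sort edges by weight, then run Kruskal:
S–V (2): add. Components now {S,V} {W} {P} {T} {U} {R}
S–T (3): add. Components now {S,T,V} {W} {P} {U} {R}
S–U (8): add. Components now {S,T,U,V} {W} {P} {R}
V–W (8): add. Components now {S,T,U,V,W} {P} {R}
P–S (9): add. Components now {P,S,T,U,V,W} {R}
R–T (14): add. Components now {P,R,S,T,U,V,W}
Edges rejected before the tree was complete: 0.

0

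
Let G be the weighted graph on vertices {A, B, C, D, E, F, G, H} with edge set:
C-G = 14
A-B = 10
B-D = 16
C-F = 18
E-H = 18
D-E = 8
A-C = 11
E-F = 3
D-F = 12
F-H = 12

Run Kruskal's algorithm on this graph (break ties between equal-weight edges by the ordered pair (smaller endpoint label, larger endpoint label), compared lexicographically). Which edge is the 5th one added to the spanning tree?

Kruskal's algorithm — process edges by increasing weight (ties by edge label):
E-F (3): add — endpoints in different components.
D-E (8): add — endpoints in different components.
A-B (10): add — endpoints in different components.
A-C (11): add — endpoints in different components.
D-F (12): skip — D and F already connected.
F-H (12): add — endpoints in different components.
C-G (14): add — endpoints in different components.
B-D (16): add — endpoints in different components.
The 5th edge added is F-H.

F-H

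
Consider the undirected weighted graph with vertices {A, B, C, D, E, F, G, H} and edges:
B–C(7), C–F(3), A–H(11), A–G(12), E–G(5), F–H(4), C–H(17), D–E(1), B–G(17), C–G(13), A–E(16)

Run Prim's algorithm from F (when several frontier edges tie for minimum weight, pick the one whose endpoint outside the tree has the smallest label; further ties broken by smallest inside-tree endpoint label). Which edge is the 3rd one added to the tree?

B-C

Prim's algorithm from F:
Step 1: frontier [C–F 3, F–H 4] → take C–F (3); add C.
Step 2: frontier [B–C 7, C–G 13, C–H 17, F–H 4] → take F–H (4); add H.
Step 3: frontier [B–C 7, C–G 13, A–H 11] → take B–C (7); add B.
Step 4: frontier [B–G 17, C–G 13, A–H 11] → take A–H (11); add A.
Step 5: frontier [A–G 12, A–E 16, B–G 17, C–G 13] → take A–G (12); add G.
Step 6: frontier [A–E 16, E–G 5] → take E–G (5); add E.
Step 7: frontier [D–E 1] → take D–E (1); add D.
The 3rd edge added is B–C.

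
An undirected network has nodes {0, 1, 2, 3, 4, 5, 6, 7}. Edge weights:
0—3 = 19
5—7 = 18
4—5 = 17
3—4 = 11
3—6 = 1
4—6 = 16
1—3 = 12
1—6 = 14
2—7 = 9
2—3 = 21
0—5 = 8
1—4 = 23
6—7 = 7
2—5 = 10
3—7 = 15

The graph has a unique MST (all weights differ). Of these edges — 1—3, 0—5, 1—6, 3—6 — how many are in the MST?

3

Kruskal: consider edges lightest-first.
3—6 (1): add — endpoints in different components.
6—7 (7): add — endpoints in different components.
0—5 (8): add — endpoints in different components.
2—7 (9): add — endpoints in different components.
2—5 (10): add — endpoints in different components.
3—4 (11): add — endpoints in different components.
1—3 (12): add — endpoints in different components.
MST edge set: {3—6, 6—7, 0—5, 2—7, 2—5, 3—4, 1—3}.
Of the listed edges, {1—3, 0—5, 3—6} are in the MST → 3.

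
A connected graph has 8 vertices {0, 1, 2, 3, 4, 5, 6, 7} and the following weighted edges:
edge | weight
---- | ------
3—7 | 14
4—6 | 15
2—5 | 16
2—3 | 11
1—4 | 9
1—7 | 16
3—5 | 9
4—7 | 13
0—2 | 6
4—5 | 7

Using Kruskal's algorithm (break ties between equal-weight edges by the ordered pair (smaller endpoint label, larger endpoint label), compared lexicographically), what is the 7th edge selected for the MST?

Kruskal: consider edges lightest-first.
0—2 (6): add — endpoints in different components.
4—5 (7): add — endpoints in different components.
1—4 (9): add — endpoints in different components.
3—5 (9): add — endpoints in different components.
2—3 (11): add — endpoints in different components.
4—7 (13): add — endpoints in different components.
3—7 (14): skip — 3 and 7 already connected.
4—6 (15): add — endpoints in different components.
The 7th edge added is 4—6.

4-6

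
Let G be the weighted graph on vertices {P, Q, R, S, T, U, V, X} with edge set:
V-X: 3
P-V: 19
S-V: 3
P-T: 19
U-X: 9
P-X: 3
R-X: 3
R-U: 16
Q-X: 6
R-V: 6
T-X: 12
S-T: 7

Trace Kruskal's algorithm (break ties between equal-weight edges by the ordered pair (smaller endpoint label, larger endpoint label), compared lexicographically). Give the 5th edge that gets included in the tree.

Q-X

Sort edges by weight, then run Kruskal:
P-X (3): add — endpoints in different components.
R-X (3): add — endpoints in different components.
S-V (3): add — endpoints in different components.
V-X (3): add — endpoints in different components.
Q-X (6): add — endpoints in different components.
R-V (6): skip — R and V already connected.
S-T (7): add — endpoints in different components.
U-X (9): add — endpoints in different components.
The 5th edge added is Q-X.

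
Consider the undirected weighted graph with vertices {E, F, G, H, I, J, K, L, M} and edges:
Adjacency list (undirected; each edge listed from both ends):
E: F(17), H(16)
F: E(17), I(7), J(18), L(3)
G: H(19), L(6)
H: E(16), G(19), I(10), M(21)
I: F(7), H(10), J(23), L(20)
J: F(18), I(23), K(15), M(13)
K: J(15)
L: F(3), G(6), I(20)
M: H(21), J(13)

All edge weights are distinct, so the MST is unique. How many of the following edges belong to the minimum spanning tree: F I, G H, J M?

2

Kruskal: consider edges lightest-first.
F L (3): add — endpoints in different components.
G L (6): add — endpoints in different components.
F I (7): add — endpoints in different components.
H I (10): add — endpoints in different components.
J M (13): add — endpoints in different components.
J K (15): add — endpoints in different components.
E H (16): add — endpoints in different components.
E F (17): skip — E and F already connected.
F J (18): add — endpoints in different components.
MST edge set: {F L, G L, F I, H I, J M, J K, E H, F J}.
Of the listed edges, {F I, J M} are in the MST → 2.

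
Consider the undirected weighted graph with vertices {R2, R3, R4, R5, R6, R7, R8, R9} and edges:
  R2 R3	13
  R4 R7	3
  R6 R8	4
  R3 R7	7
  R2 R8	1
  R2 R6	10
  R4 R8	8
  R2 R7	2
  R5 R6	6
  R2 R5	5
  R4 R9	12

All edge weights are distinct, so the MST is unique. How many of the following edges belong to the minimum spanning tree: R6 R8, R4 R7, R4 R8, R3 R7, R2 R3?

Kruskal: consider edges lightest-first.
R2 R8 (1): add — endpoints in different components.
R2 R7 (2): add — endpoints in different components.
R4 R7 (3): add — endpoints in different components.
R6 R8 (4): add — endpoints in different components.
R2 R5 (5): add — endpoints in different components.
R5 R6 (6): skip — R5 and R6 already connected.
R3 R7 (7): add — endpoints in different components.
R4 R8 (8): skip — R8 and R4 already connected.
R2 R6 (10): skip — R2 and R6 already connected.
R4 R9 (12): add — endpoints in different components.
MST edge set: {R2 R8, R2 R7, R4 R7, R6 R8, R2 R5, R3 R7, R4 R9}.
Of the listed edges, {R6 R8, R4 R7, R3 R7} are in the MST → 3.

3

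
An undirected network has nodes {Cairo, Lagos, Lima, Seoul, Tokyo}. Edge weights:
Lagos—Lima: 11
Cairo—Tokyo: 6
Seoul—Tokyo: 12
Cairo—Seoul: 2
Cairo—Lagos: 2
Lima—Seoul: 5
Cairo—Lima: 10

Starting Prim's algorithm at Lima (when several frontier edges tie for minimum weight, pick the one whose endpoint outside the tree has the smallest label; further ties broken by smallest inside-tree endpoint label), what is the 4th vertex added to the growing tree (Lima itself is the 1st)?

Lagos

Prim's algorithm from Lima:
Step 1: cheapest edge leaving the tree is Lima—Seoul (5); add Seoul.
Step 2: cheapest edge leaving the tree is Cairo—Seoul (2); add Cairo.
Step 3: cheapest edge leaving the tree is Cairo—Lagos (2); add Lagos.
Step 4: cheapest edge leaving the tree is Cairo—Tokyo (6); add Tokyo.
Vertex order: Lima, Seoul, Cairo, Lagos, Tokyo. The 4th vertex is Lagos.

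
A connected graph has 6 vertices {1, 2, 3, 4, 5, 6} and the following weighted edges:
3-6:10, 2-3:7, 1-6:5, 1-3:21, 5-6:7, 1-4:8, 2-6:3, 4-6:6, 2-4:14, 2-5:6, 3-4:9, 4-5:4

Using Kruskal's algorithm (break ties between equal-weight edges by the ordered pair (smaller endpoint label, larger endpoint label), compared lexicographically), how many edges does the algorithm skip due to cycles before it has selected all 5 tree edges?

1

Sort edges by weight, then run Kruskal:
2-6 (3): add. Components now {1} {2,6} {3} {4} {5}
4-5 (4): add. Components now {1} {2,6} {3} {4,5}
1-6 (5): add. Components now {1,2,6} {3} {4,5}
2-5 (6): add. Components now {1,2,4,5,6} {3}
4-6 (6): skip — 4 and 6 already connected.
2-3 (7): add. Components now {1,2,3,4,5,6}
Edges rejected before the tree was complete: 1.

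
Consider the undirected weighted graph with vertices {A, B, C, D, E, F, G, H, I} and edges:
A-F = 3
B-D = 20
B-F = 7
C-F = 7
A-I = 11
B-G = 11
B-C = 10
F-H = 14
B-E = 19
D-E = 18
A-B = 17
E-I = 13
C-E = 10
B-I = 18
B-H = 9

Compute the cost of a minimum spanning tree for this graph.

Prim's algorithm from F:
Step 1: cheapest edge leaving the tree is A-F (3); add A.
Step 2: cheapest edge leaving the tree is B-F (7); add B.
Step 3: cheapest edge leaving the tree is C-F (7); add C.
Step 4: cheapest edge leaving the tree is B-H (9); add H.
Step 5: cheapest edge leaving the tree is C-E (10); add E.
Step 6: cheapest edge leaving the tree is B-G (11); add G.
Step 7: cheapest edge leaving the tree is A-I (11); add I.
Step 8: cheapest edge leaving the tree is D-E (18); add D.
MST edges: A-F, B-F, C-F, B-H, C-E, B-G, A-I, D-E; total weight 3+7+7+9+10+11+11+18 = 76.

76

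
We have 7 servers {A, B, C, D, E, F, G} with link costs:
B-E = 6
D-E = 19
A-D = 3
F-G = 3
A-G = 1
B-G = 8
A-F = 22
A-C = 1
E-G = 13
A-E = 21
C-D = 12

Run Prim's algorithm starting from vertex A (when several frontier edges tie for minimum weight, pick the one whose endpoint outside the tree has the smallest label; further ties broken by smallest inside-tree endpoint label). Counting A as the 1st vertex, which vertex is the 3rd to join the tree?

G

Prim's algorithm from A:
Step 1: cheapest edge leaving the tree is A-C (1); add C.
Step 2: cheapest edge leaving the tree is A-G (1); add G.
Step 3: cheapest edge leaving the tree is A-D (3); add D.
Step 4: cheapest edge leaving the tree is F-G (3); add F.
Step 5: cheapest edge leaving the tree is B-G (8); add B.
Step 6: cheapest edge leaving the tree is B-E (6); add E.
Vertex order: A, C, G, D, F, B, E. The 3rd vertex is G.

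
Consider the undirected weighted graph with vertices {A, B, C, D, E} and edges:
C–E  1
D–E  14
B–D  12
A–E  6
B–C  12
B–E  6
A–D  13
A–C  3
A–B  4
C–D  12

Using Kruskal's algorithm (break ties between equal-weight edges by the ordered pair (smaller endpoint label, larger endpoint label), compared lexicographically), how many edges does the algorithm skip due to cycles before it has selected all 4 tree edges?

3

Kruskal's algorithm — process edges by increasing weight (ties by edge label):
C–E (1): add — endpoints in different components.
A–C (3): add — endpoints in different components.
A–B (4): add — endpoints in different components.
A–E (6): skip — A and E already connected.
B–E (6): skip — B and E already connected.
B–C (12): skip — B and C already connected.
B–D (12): add — endpoints in different components.
Edges rejected before the tree was complete: 3.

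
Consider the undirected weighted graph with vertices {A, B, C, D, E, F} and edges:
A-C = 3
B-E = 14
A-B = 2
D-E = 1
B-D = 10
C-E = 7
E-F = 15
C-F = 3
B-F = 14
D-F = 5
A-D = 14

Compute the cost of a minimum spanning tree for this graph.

14

Prim, starting at B.
Step 1: cheapest edge leaving the tree is A-B (2); add A.
Step 2: cheapest edge leaving the tree is A-C (3); add C.
Step 3: cheapest edge leaving the tree is C-F (3); add F.
Step 4: cheapest edge leaving the tree is D-F (5); add D.
Step 5: cheapest edge leaving the tree is D-E (1); add E.
MST edges: A-B, A-C, C-F, D-F, D-E; total weight 2+3+3+5+1 = 14.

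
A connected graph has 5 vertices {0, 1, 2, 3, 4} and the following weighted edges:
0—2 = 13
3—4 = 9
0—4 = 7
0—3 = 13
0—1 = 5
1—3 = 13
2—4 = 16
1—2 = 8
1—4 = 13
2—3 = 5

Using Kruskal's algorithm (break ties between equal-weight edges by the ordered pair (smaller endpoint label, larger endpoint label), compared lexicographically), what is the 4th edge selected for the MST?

1-2

Sort edges by weight, then run Kruskal:
0—1 (5): add. Components now {0,1} {2} {3} {4}
2—3 (5): add. Components now {0,1} {2,3} {4}
0—4 (7): add. Components now {0,1,4} {2,3}
1—2 (8): add. Components now {0,1,2,3,4}
The 4th edge added is 1—2.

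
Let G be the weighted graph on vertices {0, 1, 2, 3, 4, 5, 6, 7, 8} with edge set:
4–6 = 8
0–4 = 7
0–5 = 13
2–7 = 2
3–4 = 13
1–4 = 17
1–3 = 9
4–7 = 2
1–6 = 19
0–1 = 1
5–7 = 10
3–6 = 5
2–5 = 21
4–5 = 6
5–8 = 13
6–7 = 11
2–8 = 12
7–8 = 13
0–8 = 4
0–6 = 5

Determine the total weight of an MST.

32

Prim, starting at 8.
Step 1: cheapest edge leaving the tree is 0–8 (4); add 0.
Step 2: cheapest edge leaving the tree is 0–1 (1); add 1.
Step 3: cheapest edge leaving the tree is 0–6 (5); add 6.
Step 4: cheapest edge leaving the tree is 3–6 (5); add 3.
Step 5: cheapest edge leaving the tree is 0–4 (7); add 4.
Step 6: cheapest edge leaving the tree is 4–7 (2); add 7.
Step 7: cheapest edge leaving the tree is 2–7 (2); add 2.
Step 8: cheapest edge leaving the tree is 4–5 (6); add 5.
MST edges: 0–8, 0–1, 0–6, 3–6, 0–4, 4–7, 2–7, 4–5; total weight 4+1+5+5+7+2+2+6 = 32.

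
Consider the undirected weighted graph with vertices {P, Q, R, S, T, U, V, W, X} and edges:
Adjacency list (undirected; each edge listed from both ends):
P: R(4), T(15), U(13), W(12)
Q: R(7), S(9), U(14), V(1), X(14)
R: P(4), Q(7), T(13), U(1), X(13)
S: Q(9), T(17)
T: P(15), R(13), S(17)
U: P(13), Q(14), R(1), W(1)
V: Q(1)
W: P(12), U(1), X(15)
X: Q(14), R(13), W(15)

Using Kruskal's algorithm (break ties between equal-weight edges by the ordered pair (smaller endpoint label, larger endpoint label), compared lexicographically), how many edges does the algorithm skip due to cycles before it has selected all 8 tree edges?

Sort edges by weight, then run Kruskal:
Q—V (1): add — endpoints in different components.
R—U (1): add — endpoints in different components.
U—W (1): add — endpoints in different components.
P—R (4): add — endpoints in different components.
Q—R (7): add — endpoints in different components.
Q—S (9): add — endpoints in different components.
P—W (12): skip — P and W already connected.
P—U (13): skip — P and U already connected.
R—T (13): add — endpoints in different components.
R—X (13): add — endpoints in different components.
Edges rejected before the tree was complete: 2.

2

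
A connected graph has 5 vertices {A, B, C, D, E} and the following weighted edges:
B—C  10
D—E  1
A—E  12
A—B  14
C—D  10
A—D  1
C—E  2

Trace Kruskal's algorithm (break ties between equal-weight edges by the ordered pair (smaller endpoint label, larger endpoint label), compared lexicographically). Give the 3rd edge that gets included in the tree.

Kruskal's algorithm — process edges by increasing weight (ties by edge label):
A—D (1): add. Components now {A,D} {B} {C} {E}
D—E (1): add. Components now {A,D,E} {B} {C}
C—E (2): add. Components now {A,C,D,E} {B}
B—C (10): add. Components now {A,B,C,D,E}
The 3rd edge added is C—E.

C-E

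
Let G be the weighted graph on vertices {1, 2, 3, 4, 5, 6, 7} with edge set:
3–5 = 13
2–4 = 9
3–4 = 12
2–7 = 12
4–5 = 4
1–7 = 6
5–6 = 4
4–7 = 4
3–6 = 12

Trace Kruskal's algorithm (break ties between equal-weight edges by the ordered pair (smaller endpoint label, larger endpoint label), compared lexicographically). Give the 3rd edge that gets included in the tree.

Kruskal's algorithm — process edges by increasing weight (ties by edge label):
4–5 (4): add — endpoints in different components.
4–7 (4): add — endpoints in different components.
5–6 (4): add — endpoints in different components.
1–7 (6): add — endpoints in different components.
2–4 (9): add — endpoints in different components.
2–7 (12): skip — 2 and 7 already connected.
3–4 (12): add — endpoints in different components.
The 3rd edge added is 5–6.

5-6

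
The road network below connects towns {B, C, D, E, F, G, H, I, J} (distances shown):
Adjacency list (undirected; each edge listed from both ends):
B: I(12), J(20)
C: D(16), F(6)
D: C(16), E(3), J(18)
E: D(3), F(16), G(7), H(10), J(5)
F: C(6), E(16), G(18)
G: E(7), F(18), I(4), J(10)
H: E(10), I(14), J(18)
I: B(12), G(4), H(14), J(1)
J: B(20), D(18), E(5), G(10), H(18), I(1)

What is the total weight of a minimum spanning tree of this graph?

57

Grow the tree from B using Prim:
Step 1: cheapest edge leaving the tree is B–I (12); add I.
Step 2: cheapest edge leaving the tree is I–J (1); add J.
Step 3: cheapest edge leaving the tree is G–I (4); add G.
Step 4: cheapest edge leaving the tree is E–J (5); add E.
Step 5: cheapest edge leaving the tree is D–E (3); add D.
Step 6: cheapest edge leaving the tree is E–H (10); add H.
Step 7: cheapest edge leaving the tree is C–D (16); add C.
Step 8: cheapest edge leaving the tree is C–F (6); add F.
MST edges: B–I, I–J, G–I, E–J, D–E, E–H, C–D, C–F; total weight 12+1+4+5+3+10+16+6 = 57.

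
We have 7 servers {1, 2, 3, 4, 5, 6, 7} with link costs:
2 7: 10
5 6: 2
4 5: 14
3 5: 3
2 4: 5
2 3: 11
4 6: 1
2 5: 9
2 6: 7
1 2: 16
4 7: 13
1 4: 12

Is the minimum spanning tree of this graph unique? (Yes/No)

Yes

Sort edges by weight, then run Kruskal:
4 6 (1): add — endpoints in different components.
5 6 (2): add — endpoints in different components.
3 5 (3): add — endpoints in different components.
2 4 (5): add — endpoints in different components.
2 6 (7): skip — 2 and 6 already connected.
2 5 (9): skip — 2 and 5 already connected.
2 7 (10): add — endpoints in different components.
2 3 (11): skip — 2 and 3 already connected.
1 4 (12): add — endpoints in different components.
Every non-tree edge has weight strictly greater than the heaviest edge on the tree path between its endpoints, so the MST is unique.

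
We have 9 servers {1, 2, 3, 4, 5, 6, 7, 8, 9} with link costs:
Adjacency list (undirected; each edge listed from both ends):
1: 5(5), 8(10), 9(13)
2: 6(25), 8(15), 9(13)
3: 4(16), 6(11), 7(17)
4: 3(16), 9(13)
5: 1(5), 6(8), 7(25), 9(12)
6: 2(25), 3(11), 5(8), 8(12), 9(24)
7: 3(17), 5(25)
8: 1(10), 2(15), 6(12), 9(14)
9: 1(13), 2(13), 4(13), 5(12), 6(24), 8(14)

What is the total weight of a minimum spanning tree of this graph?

89

Kruskal's algorithm — process edges by increasing weight (ties by edge label):
1-5 (5): add — endpoints in different components.
5-6 (8): add — endpoints in different components.
1-8 (10): add — endpoints in different components.
3-6 (11): add — endpoints in different components.
5-9 (12): add — endpoints in different components.
6-8 (12): skip — 6 and 8 already connected.
1-9 (13): skip — 1 and 9 already connected.
2-9 (13): add — endpoints in different components.
4-9 (13): add — endpoints in different components.
8-9 (14): skip — 8 and 9 already connected.
2-8 (15): skip — 2 and 8 already connected.
3-4 (16): skip — 3 and 4 already connected.
3-7 (17): add — endpoints in different components.
MST edges: 1-5, 5-6, 1-8, 3-6, 5-9, 2-9, 4-9, 3-7; total weight 5+8+10+11+12+13+13+17 = 89.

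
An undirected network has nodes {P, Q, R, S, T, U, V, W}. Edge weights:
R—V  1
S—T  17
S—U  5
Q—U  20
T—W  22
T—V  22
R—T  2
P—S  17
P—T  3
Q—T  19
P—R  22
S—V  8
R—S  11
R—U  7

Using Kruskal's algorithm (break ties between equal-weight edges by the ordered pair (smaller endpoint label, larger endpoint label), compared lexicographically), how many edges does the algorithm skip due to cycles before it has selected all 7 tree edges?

7

Kruskal's algorithm — process edges by increasing weight (ties by edge label):
R—V (1): add — endpoints in different components.
R—T (2): add — endpoints in different components.
P—T (3): add — endpoints in different components.
S—U (5): add — endpoints in different components.
R—U (7): add — endpoints in different components.
S—V (8): skip — V and S already connected.
R—S (11): skip — S and R already connected.
P—S (17): skip — S and P already connected.
S—T (17): skip — T and S already connected.
Q—T (19): add — endpoints in different components.
Q—U (20): skip — U and Q already connected.
P—R (22): skip — R and P already connected.
T—V (22): skip — V and T already connected.
T—W (22): add — endpoints in different components.
Edges rejected before the tree was complete: 7.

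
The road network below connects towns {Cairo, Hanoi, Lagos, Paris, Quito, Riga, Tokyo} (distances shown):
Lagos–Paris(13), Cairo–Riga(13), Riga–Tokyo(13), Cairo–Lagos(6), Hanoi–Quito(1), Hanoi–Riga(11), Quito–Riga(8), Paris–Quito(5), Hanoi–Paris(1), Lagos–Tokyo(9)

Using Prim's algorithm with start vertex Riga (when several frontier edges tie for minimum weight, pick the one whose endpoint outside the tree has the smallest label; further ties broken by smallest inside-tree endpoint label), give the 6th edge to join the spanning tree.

Lagos-Tokyo

Prim, starting at Riga.
Step 1: frontier [Quito–Riga 8, Hanoi–Riga 11, Cairo–Riga 13, Riga–Tokyo 13] → take Quito–Riga (8); add Quito.
Step 2: frontier [Hanoi–Quito 1, Paris–Quito 5, Hanoi–Riga 11, Cairo–Riga 13, Riga–Tokyo 13] → take Hanoi–Quito (1); add Hanoi.
Step 3: frontier [Hanoi–Paris 1, Paris–Quito 5, Cairo–Riga 13, Riga–Tokyo 13] → take Hanoi–Paris (1); add Paris.
Step 4: frontier [Lagos–Paris 13, Cairo–Riga 13, Riga–Tokyo 13] → take Cairo–Riga (13); add Cairo.
Step 5: frontier [Cairo–Lagos 6, Lagos–Paris 13, Riga–Tokyo 13] → take Cairo–Lagos (6); add Lagos.
Step 6: frontier [Lagos–Tokyo 9, Riga–Tokyo 13] → take Lagos–Tokyo (9); add Tokyo.
The 6th edge added is Lagos–Tokyo.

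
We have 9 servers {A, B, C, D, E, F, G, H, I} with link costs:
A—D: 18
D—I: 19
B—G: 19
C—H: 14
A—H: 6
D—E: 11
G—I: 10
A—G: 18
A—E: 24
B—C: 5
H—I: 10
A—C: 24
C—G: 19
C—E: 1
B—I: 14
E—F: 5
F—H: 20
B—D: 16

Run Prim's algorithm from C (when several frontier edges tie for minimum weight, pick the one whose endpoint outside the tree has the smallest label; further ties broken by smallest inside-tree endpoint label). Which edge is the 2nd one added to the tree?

B-C

Prim, starting at C.
Step 1: cheapest edge leaving the tree is C—E (1); add E.
Step 2: cheapest edge leaving the tree is B—C (5); add B.
Step 3: cheapest edge leaving the tree is E—F (5); add F.
Step 4: cheapest edge leaving the tree is D—E (11); add D.
Step 5: cheapest edge leaving the tree is C—H (14); add H.
Step 6: cheapest edge leaving the tree is A—H (6); add A.
Step 7: cheapest edge leaving the tree is H—I (10); add I.
Step 8: cheapest edge leaving the tree is G—I (10); add G.
The 2nd edge added is B—C.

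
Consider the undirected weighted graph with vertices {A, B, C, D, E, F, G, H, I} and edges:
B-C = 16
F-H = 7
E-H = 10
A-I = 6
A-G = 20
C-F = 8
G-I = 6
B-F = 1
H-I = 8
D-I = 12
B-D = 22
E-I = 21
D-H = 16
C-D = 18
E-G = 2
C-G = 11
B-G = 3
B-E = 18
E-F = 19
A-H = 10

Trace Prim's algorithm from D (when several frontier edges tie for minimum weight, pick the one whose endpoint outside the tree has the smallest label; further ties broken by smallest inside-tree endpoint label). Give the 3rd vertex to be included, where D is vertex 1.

A

Prim, starting at D.
Step 1: cheapest edge leaving the tree is D-I (12); add I.
Step 2: cheapest edge leaving the tree is A-I (6); add A.
Step 3: cheapest edge leaving the tree is G-I (6); add G.
Step 4: cheapest edge leaving the tree is E-G (2); add E.
Step 5: cheapest edge leaving the tree is B-G (3); add B.
Step 6: cheapest edge leaving the tree is B-F (1); add F.
Step 7: cheapest edge leaving the tree is F-H (7); add H.
Step 8: cheapest edge leaving the tree is C-F (8); add C.
Vertex order: D, I, A, G, E, B, F, H, C. The 3rd vertex is A.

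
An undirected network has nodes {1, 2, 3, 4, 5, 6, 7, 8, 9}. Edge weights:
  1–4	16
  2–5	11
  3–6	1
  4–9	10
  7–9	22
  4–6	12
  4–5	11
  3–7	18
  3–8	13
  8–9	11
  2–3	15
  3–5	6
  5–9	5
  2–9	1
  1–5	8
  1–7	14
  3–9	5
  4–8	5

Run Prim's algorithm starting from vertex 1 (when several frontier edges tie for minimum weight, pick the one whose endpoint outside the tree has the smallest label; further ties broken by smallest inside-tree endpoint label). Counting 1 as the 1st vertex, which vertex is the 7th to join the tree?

Prim, starting at 1.
Step 1: cheapest edge leaving the tree is 1–5 (8); add 5.
Step 2: cheapest edge leaving the tree is 5–9 (5); add 9.
Step 3: cheapest edge leaving the tree is 2–9 (1); add 2.
Step 4: cheapest edge leaving the tree is 3–9 (5); add 3.
Step 5: cheapest edge leaving the tree is 3–6 (1); add 6.
Step 6: cheapest edge leaving the tree is 4–9 (10); add 4.
Step 7: cheapest edge leaving the tree is 4–8 (5); add 8.
Step 8: cheapest edge leaving the tree is 1–7 (14); add 7.
Vertex order: 1, 5, 9, 2, 3, 6, 4, 8, 7. The 7th vertex is 4.

4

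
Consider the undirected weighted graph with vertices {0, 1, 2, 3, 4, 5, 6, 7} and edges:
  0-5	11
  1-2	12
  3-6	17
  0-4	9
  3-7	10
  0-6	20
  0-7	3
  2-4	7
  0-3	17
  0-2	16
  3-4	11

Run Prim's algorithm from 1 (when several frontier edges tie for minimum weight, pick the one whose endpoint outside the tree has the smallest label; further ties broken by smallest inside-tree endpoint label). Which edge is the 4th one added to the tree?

0-7

Prim's algorithm from 1:
Step 1: cheapest edge leaving the tree is 1-2 (12); add 2.
Step 2: cheapest edge leaving the tree is 2-4 (7); add 4.
Step 3: cheapest edge leaving the tree is 0-4 (9); add 0.
Step 4: cheapest edge leaving the tree is 0-7 (3); add 7.
Step 5: cheapest edge leaving the tree is 3-7 (10); add 3.
Step 6: cheapest edge leaving the tree is 0-5 (11); add 5.
Step 7: cheapest edge leaving the tree is 3-6 (17); add 6.
The 4th edge added is 0-7.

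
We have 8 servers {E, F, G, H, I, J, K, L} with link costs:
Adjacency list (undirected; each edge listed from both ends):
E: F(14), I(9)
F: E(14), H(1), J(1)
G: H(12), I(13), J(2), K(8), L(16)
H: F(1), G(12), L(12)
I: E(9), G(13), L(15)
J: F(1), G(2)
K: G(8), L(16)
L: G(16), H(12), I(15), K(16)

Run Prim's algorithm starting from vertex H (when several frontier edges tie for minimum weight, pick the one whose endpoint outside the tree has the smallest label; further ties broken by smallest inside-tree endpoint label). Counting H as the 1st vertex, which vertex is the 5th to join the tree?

Prim, starting at H.
Step 1: cheapest edge leaving the tree is F H (1); add F.
Step 2: cheapest edge leaving the tree is F J (1); add J.
Step 3: cheapest edge leaving the tree is G J (2); add G.
Step 4: cheapest edge leaving the tree is G K (8); add K.
Step 5: cheapest edge leaving the tree is H L (12); add L.
Step 6: cheapest edge leaving the tree is G I (13); add I.
Step 7: cheapest edge leaving the tree is E I (9); add E.
Vertex order: H, F, J, G, K, L, I, E. The 5th vertex is K.

K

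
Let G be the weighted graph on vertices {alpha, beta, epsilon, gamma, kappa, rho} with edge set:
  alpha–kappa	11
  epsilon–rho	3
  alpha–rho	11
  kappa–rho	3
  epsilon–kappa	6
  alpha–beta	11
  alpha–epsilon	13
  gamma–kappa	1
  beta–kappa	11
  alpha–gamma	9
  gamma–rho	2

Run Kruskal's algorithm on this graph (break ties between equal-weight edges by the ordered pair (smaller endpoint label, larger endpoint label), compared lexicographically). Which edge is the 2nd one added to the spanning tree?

gamma-rho

Sort edges by weight, then run Kruskal:
gamma–kappa (1): add — endpoints in different components.
gamma–rho (2): add — endpoints in different components.
epsilon–rho (3): add — endpoints in different components.
kappa–rho (3): skip — rho and kappa already connected.
epsilon–kappa (6): skip — epsilon and kappa already connected.
alpha–gamma (9): add — endpoints in different components.
alpha–beta (11): add — endpoints in different components.
The 2nd edge added is gamma–rho.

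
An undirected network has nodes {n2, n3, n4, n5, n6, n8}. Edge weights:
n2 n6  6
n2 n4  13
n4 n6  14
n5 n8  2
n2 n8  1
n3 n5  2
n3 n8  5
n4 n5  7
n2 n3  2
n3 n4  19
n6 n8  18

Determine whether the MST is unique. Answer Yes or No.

Kruskal: consider edges lightest-first.
n2 n8 (1): add. Components now {n5} {n6} {n3} {n2,n8} {n4}
n2 n3 (2): add. Components now {n5} {n6} {n2,n3,n8} {n4}
n3 n5 (2): add. Components now {n2,n3,n5,n8} {n6} {n4}
n5 n8 (2): skip — n5 and n8 already connected.
n3 n8 (5): skip — n3 and n8 already connected.
n2 n6 (6): add. Components now {n2,n3,n5,n6,n8} {n4}
n4 n5 (7): add. Components now {n2,n3,n4,n5,n6,n8}
Non-tree edge n5 n8 has weight 2, equal to the heaviest edge on its tree cycle — swapping gives another MST of the same weight. Not unique.

No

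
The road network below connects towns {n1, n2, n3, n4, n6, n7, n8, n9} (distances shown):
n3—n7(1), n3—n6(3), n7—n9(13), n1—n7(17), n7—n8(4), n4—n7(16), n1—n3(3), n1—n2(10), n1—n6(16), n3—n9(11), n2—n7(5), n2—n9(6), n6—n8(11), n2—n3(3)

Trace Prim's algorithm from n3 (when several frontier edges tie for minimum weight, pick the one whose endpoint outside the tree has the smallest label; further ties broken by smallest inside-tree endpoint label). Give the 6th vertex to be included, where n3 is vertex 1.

Prim's algorithm from n3:
Step 1: frontier [n3—n7 1, n1—n3 3, n2—n3 3, n3—n6 3, n3—n9 11] → take n3—n7 (1); add n7.
Step 2: frontier [n1—n3 3, n2—n3 3, n3—n6 3, n3—n9 11, n7—n8 4, n2—n7 5, n7—n9 13, n4—n7 16, n1—n7 17] → take n1—n3 (3); add n1.
Step 3: frontier [n1—n2 10, n1—n6 16, n2—n3 3, n3—n6 3, n3—n9 11, n7—n8 4, n2—n7 5, n7—n9 13, n4—n7 16] → take n2—n3 (3); add n2.
Step 4: frontier [n1—n6 16, n2—n9 6, n3—n6 3, n3—n9 11, n7—n8 4, n7—n9 13, n4—n7 16] → take n3—n6 (3); add n6.
Step 5: frontier [n2—n9 6, n3—n9 11, n6—n8 11, n7—n8 4, n7—n9 13, n4—n7 16] → take n7—n8 (4); add n8.
Step 6: frontier [n2—n9 6, n3—n9 11, n7—n9 13, n4—n7 16] → take n2—n9 (6); add n9.
Step 7: frontier [n4—n7 16] → take n4—n7 (16); add n4.
Vertex order: n3, n7, n1, n2, n6, n8, n9, n4. The 6th vertex is n8.

n8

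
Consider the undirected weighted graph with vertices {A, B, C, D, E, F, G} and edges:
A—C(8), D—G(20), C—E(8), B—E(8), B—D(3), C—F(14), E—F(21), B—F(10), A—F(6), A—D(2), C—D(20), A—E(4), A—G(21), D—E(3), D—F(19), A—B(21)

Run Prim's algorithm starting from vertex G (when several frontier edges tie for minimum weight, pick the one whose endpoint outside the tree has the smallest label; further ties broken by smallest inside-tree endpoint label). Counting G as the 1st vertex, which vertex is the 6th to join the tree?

Grow the tree from G using Prim:
Step 1: cheapest edge leaving the tree is D—G (20); add D.
Step 2: cheapest edge leaving the tree is A—D (2); add A.
Step 3: cheapest edge leaving the tree is B—D (3); add B.
Step 4: cheapest edge leaving the tree is D—E (3); add E.
Step 5: cheapest edge leaving the tree is A—F (6); add F.
Step 6: cheapest edge leaving the tree is A—C (8); add C.
Vertex order: G, D, A, B, E, F, C. The 6th vertex is F.

F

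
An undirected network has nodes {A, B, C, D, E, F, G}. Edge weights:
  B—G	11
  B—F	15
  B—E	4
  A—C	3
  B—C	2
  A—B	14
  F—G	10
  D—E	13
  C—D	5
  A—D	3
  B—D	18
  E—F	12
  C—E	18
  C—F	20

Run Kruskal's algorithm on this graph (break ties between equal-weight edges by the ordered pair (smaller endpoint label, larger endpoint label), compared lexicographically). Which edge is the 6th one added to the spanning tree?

Kruskal's algorithm — process edges by increasing weight (ties by edge label):
B—C (2): add — endpoints in different components.
A—C (3): add — endpoints in different components.
A—D (3): add — endpoints in different components.
B—E (4): add — endpoints in different components.
C—D (5): skip — C and D already connected.
F—G (10): add — endpoints in different components.
B—G (11): add — endpoints in different components.
The 6th edge added is B—G.

B-G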